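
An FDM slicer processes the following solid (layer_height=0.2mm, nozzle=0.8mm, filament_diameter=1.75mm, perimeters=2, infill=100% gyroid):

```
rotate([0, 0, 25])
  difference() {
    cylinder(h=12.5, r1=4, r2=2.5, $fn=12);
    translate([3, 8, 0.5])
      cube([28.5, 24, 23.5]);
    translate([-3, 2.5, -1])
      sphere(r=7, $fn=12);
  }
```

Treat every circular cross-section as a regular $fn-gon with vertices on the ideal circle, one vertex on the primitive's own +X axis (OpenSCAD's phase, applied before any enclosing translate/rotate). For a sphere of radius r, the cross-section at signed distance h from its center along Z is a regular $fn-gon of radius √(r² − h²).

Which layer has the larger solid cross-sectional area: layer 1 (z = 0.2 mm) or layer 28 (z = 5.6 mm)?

Layer 1 (z = 0.2): the cone: at t=0.016 of its height the radius interpolates to r₁+(r₂−r₁)t = 3.976, giving a regular 12-gon of that circumradius (area = (12/2)·3.976²·sin(360°/12) = 47.43 mm²); the cube at (3, 8) does not reach this height (z outside [0.5, 24]); the sphere at (-3, 2.5): section is a regular 12-gon, circumradius = √(r²−h²) = √(7²−1.2²) = 6.896 (area = (12/2)·6.896²·sin(360°/12) = 142.68 mm²); Subtracting the remaining from the first: starting from the cone (47.43 mm²), the r=7 sphere at (-3, 2.5) partially overlaps it — only the 42.19 mm² overlap (of its 142.68 mm²) is removed, clipping the outline — area = 5.23 mm²; (whole slice rotated 25° about Z — lengths, areas and connectivity unchanged). So its area = 5.23 mm². Layer 28 (z = 5.6): the cone (r1=4→r2=2.5) has section circumradius 3.328 here — a regular 12-gon (area = (12/2)·3.328²·sin(360°/12) = 33.23 mm²); the 28.5×24 cube at (3, 8) contributes its full rectangle (area 684.00 mm²); the r=7 sphere at (-3, 2.5) contributes a regular 12-gon of circumradius √(7²−6.6²) = 2.332 (area = (12/2)·2.332²·sin(360°/12) = 16.32 mm²); After the difference (first − rest): starting from the cone (33.23 mm²), the 28.5×24 cube at (3, 8) misses the remaining region (no effect); the r=7 sphere at (-3, 2.5) partially overlaps it — only the 4.28 mm² overlap (of its 16.32 mm²) is removed, clipping the outline — area = 28.95 mm²; (rotated 25° about Z; rotation is an isometry so areas/perimeters/island counts are preserved). So its area = 28.95 mm². Layer 28 is larger (28.95 vs 5.23 mm²).

layer 28 (z = 5.6 mm)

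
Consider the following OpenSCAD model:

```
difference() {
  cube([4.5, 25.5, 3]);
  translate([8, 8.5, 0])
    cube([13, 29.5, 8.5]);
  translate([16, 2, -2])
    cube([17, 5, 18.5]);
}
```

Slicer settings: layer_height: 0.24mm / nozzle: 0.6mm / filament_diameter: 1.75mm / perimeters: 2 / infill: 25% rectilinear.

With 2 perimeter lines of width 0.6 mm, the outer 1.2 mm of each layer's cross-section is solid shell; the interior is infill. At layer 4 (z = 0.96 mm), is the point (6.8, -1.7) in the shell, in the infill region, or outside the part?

At z = 0.96 mm: the cube is present — its section is the full 4.5×25.5 rectangle; the cube at (8, 8.5) (footprint 13×29.5) is included at this height; the cube at (16, 2) is present — its section is the full 17×5 rectangle; After the difference (first − rest): starting from the 4.5×25.5 cube, the 13×29.5 cube at (8, 8.5) misses the remaining region (no effect); the 17×5 cube at (16, 2) misses the remaining region (no effect) — 1 connected region. Overall, the cross-section is a single solid region. The nearest boundary edge runs (4.50, 25.50)→(4.50, 0.00); distance from the point to it = 2.86 mm. The point is not inside any of the regions above, so it lies outside the cross-section (2.86 mm from the nearest boundary).

outside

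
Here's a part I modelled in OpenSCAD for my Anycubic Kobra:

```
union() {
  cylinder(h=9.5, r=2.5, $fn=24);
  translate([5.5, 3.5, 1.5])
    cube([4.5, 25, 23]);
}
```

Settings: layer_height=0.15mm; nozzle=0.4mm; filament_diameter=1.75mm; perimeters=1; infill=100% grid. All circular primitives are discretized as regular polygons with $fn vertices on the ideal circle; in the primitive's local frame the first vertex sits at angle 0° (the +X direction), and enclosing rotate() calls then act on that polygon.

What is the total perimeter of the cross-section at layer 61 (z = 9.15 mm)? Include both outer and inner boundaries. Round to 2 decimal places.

74.66 mm

At z = 9.15 mm: the r=2.5 cylinder gives a regular 24-gon of circumradius 2.5 (constant along its height) (perimeter = 2·24·2.500·sin(180°/24) = 15.66 mm); the 4.5×25 cube at (5.5, 3.5) contributes its full rectangle (perimeter 59.00 mm); Combining (union): the 2 present regions are separate (no shared area or edge), so areas and boundary lengths simply add and each stays a separate island — boundary = 74.66 mm. Overall, the cross-section has 2 separate islands. Total boundary length (outer) = 74.66 mm.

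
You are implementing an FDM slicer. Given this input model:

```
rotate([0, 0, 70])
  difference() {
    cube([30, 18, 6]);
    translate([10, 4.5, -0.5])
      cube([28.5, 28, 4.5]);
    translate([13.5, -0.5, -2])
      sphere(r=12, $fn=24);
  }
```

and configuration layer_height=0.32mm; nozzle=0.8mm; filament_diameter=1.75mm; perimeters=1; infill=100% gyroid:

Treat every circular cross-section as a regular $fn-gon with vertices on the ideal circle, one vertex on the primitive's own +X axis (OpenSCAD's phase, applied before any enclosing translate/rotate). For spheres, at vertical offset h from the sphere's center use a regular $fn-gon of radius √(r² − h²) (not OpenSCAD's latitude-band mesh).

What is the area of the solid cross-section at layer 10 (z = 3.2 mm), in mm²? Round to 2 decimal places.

157.70 mm²

At z = 3.2 mm: the 30×18 cube contributes its full rectangle (area 540.00 mm²); the 28.5×28 cube at (10, 4.5) contributes its full rectangle (area 798.00 mm²); the r=12 sphere at (13.5, -0.5) slices to a regular 24-gon of circumradius 10.815 (√(r²−h²) with h=5.2 from center) (area = (24/2)·10.815²·sin(360°/24) = 363.26 mm²); Subtracting the remaining from the first: starting from the 30×18 cube (540.00 mm²), the 28.5×28 cube at (10, 4.5) partially overlaps it — only the 270.00 mm² overlap (of its 798.00 mm²) is removed, clipping the outline; the r=12 sphere at (13.5, -0.5) partially overlaps it — only the 112.30 mm² overlap (of its 363.26 mm²) is removed, clipping the outline — area = 157.70 mm²; (rotated 70° about Z; rotation is an isometry so areas/perimeters/island counts are preserved). Overall, the cross-section has 2 separate islands. Net area = 157.70 mm².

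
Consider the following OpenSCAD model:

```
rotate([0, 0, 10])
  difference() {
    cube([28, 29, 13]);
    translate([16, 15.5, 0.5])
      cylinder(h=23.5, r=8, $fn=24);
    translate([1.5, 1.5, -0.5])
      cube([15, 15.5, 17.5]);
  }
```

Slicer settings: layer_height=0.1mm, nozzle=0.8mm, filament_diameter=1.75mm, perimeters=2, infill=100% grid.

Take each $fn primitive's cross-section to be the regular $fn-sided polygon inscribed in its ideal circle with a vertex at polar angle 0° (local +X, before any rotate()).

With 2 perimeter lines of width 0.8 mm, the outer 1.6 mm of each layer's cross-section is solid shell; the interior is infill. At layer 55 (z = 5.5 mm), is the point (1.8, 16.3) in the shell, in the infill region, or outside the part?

outside

At z = 5.5 mm: the cube is present — its section is the full 28×29 rectangle; the r=8 cylinder at (16, 15.5) contributes a regular 24-gon of circumradius 8; the cube at (1.5, 1.5) is present — its section is the full 15×15.5 rectangle; Taking the first minus the rest: starting from the 28×29 cube, the r=8 cylinder at (16, 15.5) lies wholly inside it (removes its full 198.77 mm² and its 50.12 mm outline becomes a hole wall); the 15×15.5 cube at (1.5, 1.5) partially overlaps it — only the 166.22 mm² overlap (of its 232.50 mm²) is removed, clipping the outline — 1 connected region with 1 hole; (rotated 10° about Z; rotation is an isometry so areas/perimeters/island counts are preserved). Overall, the cross-section is one region with 1 hole. Undo the 10° rotation: the query point maps to (4.603, 15.740) in the un-rotated model frame. The nearest boundary edge runs (8.20, 17.00)→(1.50, 17.00); distance from the point to it = 1.26 mm. The point is not inside any of the regions above, so it lies outside the cross-section (1.26 mm from the nearest boundary).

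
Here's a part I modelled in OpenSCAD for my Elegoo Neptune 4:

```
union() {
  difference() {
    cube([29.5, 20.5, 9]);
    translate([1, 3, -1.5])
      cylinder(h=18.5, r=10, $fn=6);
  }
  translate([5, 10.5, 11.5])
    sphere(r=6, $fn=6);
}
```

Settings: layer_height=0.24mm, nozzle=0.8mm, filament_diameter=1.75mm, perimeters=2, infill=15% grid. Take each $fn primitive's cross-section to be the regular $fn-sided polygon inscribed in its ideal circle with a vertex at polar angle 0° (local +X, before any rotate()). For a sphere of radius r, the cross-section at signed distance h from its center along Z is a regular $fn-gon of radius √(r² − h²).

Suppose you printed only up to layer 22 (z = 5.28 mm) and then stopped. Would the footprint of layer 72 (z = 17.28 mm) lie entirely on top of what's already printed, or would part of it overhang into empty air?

part overhangs

Compare the two slices. At z = 5.28: the cube is present — its section is the full 29.5×20.5 rectangle (area 604.75 mm²); the r=10 cylinder at (1, 3) contributes a regular 6-gon of circumradius 10 (area = (6/2)·10.000²·sin(360°/6) = 259.81 mm²); Subtracting the remaining from the first: starting from the 29.5×20.5 cube (604.75 mm²), the r=10 cylinder at (1, 3) partially overlaps it — only the 104.01 mm² overlap (of its 259.81 mm²) is removed, clipping the outline — area = 500.74 mm²; the sphere at (5, 10.5) does not reach this height (|z−center|=6.220 > r=6); Merging all regions: only that combined region is present, so the union is just that shape — area = 500.74 mm². At z = 17.28: the cube is absent (z outside [0, 9]); the cylinder at (1, 3) is absent (z outside [-1.5, 17]); Taking the first minus the rest: the first operand is absent here, so nothing remains; the r=6 sphere at (5, 10.5) slices to a regular 6-gon of circumradius 1.610 (√(r²−h²) with h=5.78 from center) (area = (6/2)·1.610²·sin(360°/6) = 6.73 mm²); Combining (union): only the r=6 sphere at (5, 10.5) is present, so the union is just that shape — area = 6.73 mm². Checking containment: at z = 17.28 the cross-section extends beyond the z = 5.28 cross-section by about 6.33 mm².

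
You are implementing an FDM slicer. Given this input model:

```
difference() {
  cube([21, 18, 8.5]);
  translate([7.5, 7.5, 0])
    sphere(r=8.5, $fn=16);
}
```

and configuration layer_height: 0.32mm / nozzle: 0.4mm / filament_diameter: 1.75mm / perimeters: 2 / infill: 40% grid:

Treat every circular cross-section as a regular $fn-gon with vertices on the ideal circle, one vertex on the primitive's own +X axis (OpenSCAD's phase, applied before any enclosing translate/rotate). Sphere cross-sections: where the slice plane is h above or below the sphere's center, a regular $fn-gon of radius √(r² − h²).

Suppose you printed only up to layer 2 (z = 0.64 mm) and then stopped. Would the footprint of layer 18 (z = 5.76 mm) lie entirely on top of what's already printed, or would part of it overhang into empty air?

Compare the two slices. At z = 0.64: the cube (footprint 21×18) is included at this height (area 378.00 mm²); the r=8.5 sphere at (7.5, 7.5) slices to a regular 16-gon of circumradius 8.476 (√(r²−h²) with h=0.64 from center) (area = (16/2)·8.476²·sin(360°/16) = 219.94 mm²); Taking the first minus the rest: starting from the 21×18 cube (378.00 mm²), the r=8.5 sphere at (7.5, 7.5) partially overlaps it — only the 211.13 mm² overlap (of its 219.94 mm²) is removed, clipping the outline — area = 166.87 mm². At z = 5.76: the cube is present — its section is the full 21×18 rectangle (area 378.00 mm²); the sphere at (7.5, 7.5): section is a regular 16-gon, circumradius = √(r²−h²) = √(8.5²−5.76²) = 6.251 (area = (16/2)·6.251²·sin(360°/16) = 119.62 mm²); Subtracting the remaining from the first: starting from the 21×18 cube (378.00 mm²), the r=8.5 sphere at (7.5, 7.5) lies wholly inside it (removes its full 119.62 mm² and its 39.02 mm outline becomes a hole wall) — area = 258.38 mm². Checking containment: at z = 5.76 the cross-section extends beyond the z = 0.64 cross-section by about 91.52 mm².

part overhangs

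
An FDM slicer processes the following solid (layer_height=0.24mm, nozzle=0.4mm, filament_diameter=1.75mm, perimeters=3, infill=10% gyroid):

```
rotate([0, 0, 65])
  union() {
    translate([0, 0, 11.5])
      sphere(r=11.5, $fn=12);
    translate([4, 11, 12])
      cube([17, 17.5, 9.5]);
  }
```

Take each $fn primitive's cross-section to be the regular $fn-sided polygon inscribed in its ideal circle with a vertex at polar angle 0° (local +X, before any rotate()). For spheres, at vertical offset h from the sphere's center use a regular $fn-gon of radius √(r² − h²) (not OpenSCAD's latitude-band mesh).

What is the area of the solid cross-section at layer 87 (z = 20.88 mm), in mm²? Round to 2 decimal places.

At z = 20.88 mm: the r=11.5 sphere slices to a regular 12-gon of circumradius 6.653 (√(r²−h²) with h=9.38 from center) (area = (12/2)·6.653²·sin(360°/12) = 132.80 mm²); the 17×17.5 cube at (4, 11) contributes its full rectangle (area 297.50 mm²); Merging all regions: the 2 present regions are separate (no shared area or edge), so areas and boundary lengths simply add and each stays a separate island — area = 430.30 mm²; (rotated 65° about Z; rotation is an isometry so areas/perimeters/island counts are preserved). Overall, the cross-section has 2 separate islands. Net area = 430.30 mm².

430.30 mm²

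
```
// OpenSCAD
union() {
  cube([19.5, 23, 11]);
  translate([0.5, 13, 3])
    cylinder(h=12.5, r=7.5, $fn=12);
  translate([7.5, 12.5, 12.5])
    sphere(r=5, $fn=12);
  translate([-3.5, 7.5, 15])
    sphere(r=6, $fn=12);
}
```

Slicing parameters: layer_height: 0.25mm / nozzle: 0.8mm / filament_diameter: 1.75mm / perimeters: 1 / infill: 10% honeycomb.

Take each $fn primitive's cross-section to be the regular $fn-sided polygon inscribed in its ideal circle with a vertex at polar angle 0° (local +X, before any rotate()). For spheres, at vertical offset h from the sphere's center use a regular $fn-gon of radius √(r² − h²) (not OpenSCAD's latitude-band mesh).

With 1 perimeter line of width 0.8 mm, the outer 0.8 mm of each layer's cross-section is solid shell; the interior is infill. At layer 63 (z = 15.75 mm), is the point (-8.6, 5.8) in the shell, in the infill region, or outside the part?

At z = 15.75 mm: the cube does not reach this height (z outside [0, 11]); the cylinder at (0.5, 13) is not intersected at this z (z outside [3, 15.5]); the r=5 sphere at (7.5, 12.5) contributes a regular 12-gon of circumradius √(5²−3.25²) = 3.800; the r=6 sphere at (-3.5, 7.5) slices to a regular 12-gon of circumradius 5.953 (√(r²−h²) with h=0.75 from center); Merging all regions: the 2 present regions are separate (no shared area or edge), so areas and boundary lengths simply add and each stays a separate island — 2 connected regions. Overall, the cross-section has 2 separate islands. The nearest boundary edge runs (-8.66, 4.52)→(-9.45, 7.50); distance from the point to it = 0.38 mm. (Shell/infill is judged within the island containing the point — the largest one.) The point is inside the cross-section, 0.38 mm from the nearest boundary — within the 0.8 mm shell band (1 × 0.8).

shell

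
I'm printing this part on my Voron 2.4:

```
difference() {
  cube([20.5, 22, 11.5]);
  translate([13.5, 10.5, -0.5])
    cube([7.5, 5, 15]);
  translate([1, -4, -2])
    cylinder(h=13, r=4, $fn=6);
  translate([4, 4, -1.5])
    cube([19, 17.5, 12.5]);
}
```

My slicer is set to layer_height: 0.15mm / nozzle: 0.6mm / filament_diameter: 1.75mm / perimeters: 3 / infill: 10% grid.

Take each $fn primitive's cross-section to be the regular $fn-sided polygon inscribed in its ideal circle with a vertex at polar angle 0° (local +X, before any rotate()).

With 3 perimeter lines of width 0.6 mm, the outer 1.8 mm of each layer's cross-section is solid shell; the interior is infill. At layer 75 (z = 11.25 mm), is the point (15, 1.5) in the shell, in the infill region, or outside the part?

shell

At z = 11.25 mm: the 20.5×22 cube contributes its full rectangle; the 7.5×5 cube at (13.5, 10.5) contributes its full rectangle; the cylinder at (1, -4) is not intersected at this z (z outside [-2, 11]); the cube at (4, 4) is not intersected at this z (z outside [-1.5, 11]); Taking the first minus the rest: starting from the 20.5×22 cube, the 7.5×5 cube at (13.5, 10.5) partially overlaps it — only the 35.00 mm² overlap (of its 37.50 mm²) is removed, clipping the outline — 1 connected region. Overall, the cross-section is a single solid region. The nearest boundary edge runs (20.50, 0.00)→(0.00, 0.00); distance from the point to it = 1.50 mm. The point is inside the cross-section, 1.50 mm from the nearest boundary — within the 1.8 mm shell band (3 × 0.6).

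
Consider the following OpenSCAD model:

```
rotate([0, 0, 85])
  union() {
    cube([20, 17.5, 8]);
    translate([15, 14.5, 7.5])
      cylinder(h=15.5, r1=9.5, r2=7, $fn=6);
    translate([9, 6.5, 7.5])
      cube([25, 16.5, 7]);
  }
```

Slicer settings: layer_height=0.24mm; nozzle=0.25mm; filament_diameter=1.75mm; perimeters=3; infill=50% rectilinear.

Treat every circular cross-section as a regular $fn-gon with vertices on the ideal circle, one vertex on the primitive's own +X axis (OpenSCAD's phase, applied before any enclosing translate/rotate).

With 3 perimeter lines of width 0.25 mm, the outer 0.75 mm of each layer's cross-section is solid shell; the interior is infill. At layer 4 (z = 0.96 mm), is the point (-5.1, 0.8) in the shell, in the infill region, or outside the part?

At z = 0.96 mm: the cube is present — its section is the full 20×17.5 rectangle; the cone at (15, 14.5) does not reach this height (z outside [7.5, 23]); the cube at (9, 6.5) is not intersected at this z (z outside [7.5, 14.5]); Taking the union: only the 20×17.5 cube is present, so the union is just that shape — 1 connected region; (rotated 85° about Z; rotation is an isometry so areas/perimeters/island counts are preserved). Overall, the cross-section is a single solid region. Undo the 85° rotation: the query point maps to (0.352, 5.150) in the un-rotated model frame. The nearest boundary edge runs (0.00, 17.50)→(0.00, 0.00); distance from the point to it = 0.35 mm. The point is inside the cross-section, 0.35 mm from the nearest boundary — within the 0.75 mm shell band (3 × 0.25).

shell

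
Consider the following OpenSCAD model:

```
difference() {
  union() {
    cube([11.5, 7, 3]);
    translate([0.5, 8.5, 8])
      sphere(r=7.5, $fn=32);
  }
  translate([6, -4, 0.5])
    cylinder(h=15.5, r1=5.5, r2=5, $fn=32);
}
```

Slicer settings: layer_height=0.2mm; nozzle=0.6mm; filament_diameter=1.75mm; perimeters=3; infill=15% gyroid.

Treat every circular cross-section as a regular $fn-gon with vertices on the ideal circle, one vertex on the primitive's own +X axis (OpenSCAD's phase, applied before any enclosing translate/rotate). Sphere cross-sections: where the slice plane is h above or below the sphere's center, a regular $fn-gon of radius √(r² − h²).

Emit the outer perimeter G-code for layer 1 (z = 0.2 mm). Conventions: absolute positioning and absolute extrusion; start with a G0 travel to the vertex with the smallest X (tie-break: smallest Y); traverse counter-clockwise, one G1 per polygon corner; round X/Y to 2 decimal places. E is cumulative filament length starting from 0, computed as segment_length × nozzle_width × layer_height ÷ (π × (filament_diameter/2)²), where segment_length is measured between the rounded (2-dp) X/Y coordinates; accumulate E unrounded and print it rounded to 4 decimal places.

G0 X0.00 Y0.00 Z0.20
G1 X11.50 Y0.00 E0.5737
G1 X11.50 Y7.00 E0.9230
G1 X0.00 Y7.00 E1.4967
G1 X0.00 Y0.00 E1.8459

At z = 0.2 mm: the 11.5×7 cube contributes its full rectangle; the sphere at (0.5, 8.5) is not intersected at this z (|z−center|=7.800 > r=7.5); Taking the union: only the 11.5×7 cube is present, so the union is just that shape — 1 connected region; the cone at (6, -4) does not reach this height (z outside [0.5, 16]); Subtracting the remaining from the first: none of the subtracted shapes is present at this height, so the result so far is unchanged — 1 connected region. The outline is a single polygon with 4 vertices. Extrusion per mm of travel: 0.6 × 0.2 / (π × 0.875²) = 0.049890. Accumulating E over each segment gives final E = 1.8459.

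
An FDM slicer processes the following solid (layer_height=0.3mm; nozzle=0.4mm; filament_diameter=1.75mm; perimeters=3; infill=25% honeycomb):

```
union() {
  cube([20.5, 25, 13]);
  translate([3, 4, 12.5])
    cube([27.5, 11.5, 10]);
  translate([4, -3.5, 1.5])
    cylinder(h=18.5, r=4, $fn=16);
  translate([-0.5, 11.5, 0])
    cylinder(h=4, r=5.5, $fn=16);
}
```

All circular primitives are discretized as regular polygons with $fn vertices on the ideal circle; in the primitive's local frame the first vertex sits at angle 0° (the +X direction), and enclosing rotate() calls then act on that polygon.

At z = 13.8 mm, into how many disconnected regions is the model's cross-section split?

2

At z = 13.8 mm: the cube does not reach this height (z outside [0, 13]); the 27.5×11.5 cube at (3, 4) contributes its full rectangle; the r=4 cylinder at (4, -3.5) gives a regular 16-gon of circumradius 4 (constant along its height); the cylinder at (-0.5, 11.5) does not reach this height (z outside [0, 4]); Combining (union): the 2 present regions are separate (no shared area or edge), so areas and boundary lengths simply add and each stays a separate island — 2 connected regions. The result has 2 disconnected regions.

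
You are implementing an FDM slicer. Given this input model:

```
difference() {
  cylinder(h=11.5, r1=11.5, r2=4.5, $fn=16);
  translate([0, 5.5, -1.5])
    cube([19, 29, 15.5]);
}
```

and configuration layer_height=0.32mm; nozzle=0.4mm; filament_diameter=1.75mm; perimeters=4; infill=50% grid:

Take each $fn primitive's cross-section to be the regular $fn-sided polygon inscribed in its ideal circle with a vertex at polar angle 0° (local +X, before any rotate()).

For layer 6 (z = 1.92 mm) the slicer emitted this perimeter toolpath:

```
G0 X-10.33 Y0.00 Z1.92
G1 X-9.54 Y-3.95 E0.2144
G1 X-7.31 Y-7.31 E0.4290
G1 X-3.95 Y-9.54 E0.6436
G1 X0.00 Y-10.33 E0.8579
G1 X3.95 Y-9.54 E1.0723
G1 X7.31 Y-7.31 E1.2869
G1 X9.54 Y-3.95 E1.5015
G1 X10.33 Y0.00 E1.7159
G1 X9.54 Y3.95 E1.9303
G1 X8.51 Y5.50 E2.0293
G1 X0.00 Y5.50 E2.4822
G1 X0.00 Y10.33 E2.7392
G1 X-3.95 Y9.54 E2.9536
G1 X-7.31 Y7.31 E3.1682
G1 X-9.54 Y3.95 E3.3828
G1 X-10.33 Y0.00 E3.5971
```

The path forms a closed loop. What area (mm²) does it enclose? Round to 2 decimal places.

298.23 mm²

Apply the shoelace formula to the sequence of (X, Y) vertices; enclosed area = 298.23 mm².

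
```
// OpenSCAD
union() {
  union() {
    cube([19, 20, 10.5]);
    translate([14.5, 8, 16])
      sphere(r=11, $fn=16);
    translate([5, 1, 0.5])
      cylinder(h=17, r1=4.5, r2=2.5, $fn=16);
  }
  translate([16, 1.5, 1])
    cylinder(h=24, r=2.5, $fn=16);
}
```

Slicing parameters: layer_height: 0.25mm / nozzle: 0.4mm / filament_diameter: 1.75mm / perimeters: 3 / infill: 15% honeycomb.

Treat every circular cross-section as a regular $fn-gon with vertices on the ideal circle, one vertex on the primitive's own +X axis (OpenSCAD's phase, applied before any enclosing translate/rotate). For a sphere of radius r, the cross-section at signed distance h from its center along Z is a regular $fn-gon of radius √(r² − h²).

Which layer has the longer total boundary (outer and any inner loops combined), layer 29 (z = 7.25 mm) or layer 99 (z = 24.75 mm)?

layer 29 (z = 7.25 mm)

Layer 29 (z = 7.25): the cube is present — its section is the full 19×20 rectangle (perimeter 78.00 mm); the sphere at (14.5, 8): section is a regular 16-gon, circumradius = √(r²−h²) = √(11²−8.75²) = 6.666 (perimeter = 2·16·6.666·sin(180°/16) = 41.62 mm); the cone at (5, 1) contributes a regular 16-gon of circumradius 3.706 (interpolated between r1=4.5 and r2=2.5 at t=0.397) (perimeter = 2·16·3.706·sin(180°/16) = 23.14 mm); Merging all regions: the regions partially overlap (shared area 150.44 mm²), so the edge portions inside another operand are dropped and the merged outline is re-measured after clipping — boundary = 81.72 mm; the r=2.5 cylinder at (16, 1.5) gives a regular 16-gon of circumradius 2.5 (constant along its height) (perimeter = 2·16·2.500·sin(180°/16) = 15.61 mm); Merging all regions: the regions partially overlap (shared area 16.48 mm²), so the edge portions inside another operand are dropped and the merged outline is re-measured after clipping — boundary = 82.37 mm. So its perimeter = 82.37 mm. Layer 99 (z = 24.75): the cube does not reach this height (z outside [0, 10.5]); the sphere at (14.5, 8): section is a regular 16-gon, circumradius = √(r²−h²) = √(11²−8.75²) = 6.666 (perimeter = 2·16·6.666·sin(180°/16) = 41.62 mm); the cone at (5, 1) is not intersected at this z (z outside [0.5, 17.5]); Merging all regions: only the r=11 sphere at (14.5, 8) is present, so the union is just that shape — boundary = 41.62 mm; the cylinder at (16, 1.5): section is a regular 16-gon, circumradius r=2.5 (perimeter = 2·16·2.500·sin(180°/16) = 15.61 mm); Merging all regions: the regions partially overlap (shared area 8.37 mm²), so the edge portions inside another operand are dropped and the merged outline is re-measured after clipping — boundary = 45.61 mm. So its perimeter = 45.61 mm. Layer 29 is larger (82.37 vs 45.61 mm).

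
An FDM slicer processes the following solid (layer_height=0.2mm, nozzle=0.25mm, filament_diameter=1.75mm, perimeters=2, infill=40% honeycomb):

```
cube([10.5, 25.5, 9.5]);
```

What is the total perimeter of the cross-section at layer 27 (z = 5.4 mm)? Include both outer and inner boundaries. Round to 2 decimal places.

72.00 mm

At z = 5.4 mm: the 10.5×25.5 cube contributes its full rectangle (perimeter 72.00 mm). Overall, the cross-section is a single solid region. Total boundary length (outer) = 72.00 mm.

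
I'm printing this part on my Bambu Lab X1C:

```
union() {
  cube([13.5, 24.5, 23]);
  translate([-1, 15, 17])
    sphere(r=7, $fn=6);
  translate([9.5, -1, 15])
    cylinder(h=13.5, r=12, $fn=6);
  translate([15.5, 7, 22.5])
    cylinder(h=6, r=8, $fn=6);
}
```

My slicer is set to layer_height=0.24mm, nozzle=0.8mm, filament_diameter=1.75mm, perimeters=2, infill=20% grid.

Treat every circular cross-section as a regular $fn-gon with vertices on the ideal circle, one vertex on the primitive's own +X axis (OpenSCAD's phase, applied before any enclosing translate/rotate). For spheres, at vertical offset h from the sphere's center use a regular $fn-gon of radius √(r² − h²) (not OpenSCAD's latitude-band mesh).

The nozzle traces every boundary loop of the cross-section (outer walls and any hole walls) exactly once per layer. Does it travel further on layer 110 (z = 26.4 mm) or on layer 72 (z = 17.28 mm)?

layer 72 (z = 17.28 mm)

Layer 110 (z = 26.4): the cube is absent (z outside [0, 23]); the sphere at (-1, 15) is not intersected at this z (|z−center|=9.400 > r=7); the r=12 cylinder at (9.5, -1) contributes a regular 6-gon of circumradius 12 (perimeter = 2·6·12.000·sin(180°/6) = 72.00 mm); the r=8 cylinder at (15.5, 7) contributes a regular 6-gon of circumradius 8 (perimeter = 2·6·8.000·sin(180°/6) = 48.00 mm); Combining (union): the regions partially overlap (shared area 83.31 mm²), so the edge portions inside another operand are dropped and the merged outline is re-measured after clipping — boundary = 83.86 mm. So its perimeter = 83.86 mm. Layer 72 (z = 17.28): the 13.5×24.5 cube contributes its full rectangle (perimeter 76.00 mm); the sphere at (-1, 15): section is a regular 6-gon, circumradius = √(r²−h²) = √(7²−0.28²) = 6.994 (perimeter = 2·6·6.994·sin(180°/6) = 41.97 mm); the r=12 cylinder at (9.5, -1) contributes a regular 6-gon of circumradius 12 (perimeter = 2·6·12.000·sin(180°/6) = 72.00 mm); the cylinder at (15.5, 7) does not reach this height (z outside [22.5, 28.5]); Merging all regions: the regions partially overlap (shared area 167.62 mm²), so the edge portions inside another operand are dropped and the merged outline is re-measured after clipping — boundary = 115.65 mm. So its perimeter = 115.65 mm. Layer 72 is larger (115.65 vs 83.86 mm).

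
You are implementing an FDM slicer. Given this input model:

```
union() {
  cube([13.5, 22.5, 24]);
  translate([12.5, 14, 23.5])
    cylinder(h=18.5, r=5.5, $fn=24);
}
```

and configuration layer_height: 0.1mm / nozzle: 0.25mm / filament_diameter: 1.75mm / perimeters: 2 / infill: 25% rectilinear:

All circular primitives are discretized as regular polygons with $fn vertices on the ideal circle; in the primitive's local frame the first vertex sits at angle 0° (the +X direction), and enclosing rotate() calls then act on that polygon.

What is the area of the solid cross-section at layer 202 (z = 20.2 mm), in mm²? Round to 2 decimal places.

At z = 20.2 mm: the 13.5×22.5 cube contributes its full rectangle (area 303.75 mm²); the cylinder at (12.5, 14) is absent (z outside [23.5, 42]); Combining (union): only the 13.5×22.5 cube is present, so the union is just that shape — area = 303.75 mm². Overall, the cross-section is a single solid region. Net area = 303.75 mm².

303.75 mm²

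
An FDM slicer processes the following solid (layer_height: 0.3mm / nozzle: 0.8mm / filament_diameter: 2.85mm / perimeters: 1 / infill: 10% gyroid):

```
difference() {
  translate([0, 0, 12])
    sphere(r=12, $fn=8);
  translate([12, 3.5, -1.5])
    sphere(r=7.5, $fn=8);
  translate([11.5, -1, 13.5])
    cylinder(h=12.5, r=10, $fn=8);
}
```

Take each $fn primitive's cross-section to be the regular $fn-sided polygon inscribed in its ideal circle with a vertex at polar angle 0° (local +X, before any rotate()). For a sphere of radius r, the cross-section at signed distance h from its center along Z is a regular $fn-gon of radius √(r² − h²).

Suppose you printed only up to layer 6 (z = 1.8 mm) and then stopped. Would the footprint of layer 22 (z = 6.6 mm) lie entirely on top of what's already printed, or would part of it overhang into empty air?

part overhangs

Compare the two slices. At z = 1.8: the sphere: section is a regular 8-gon, circumradius = √(r²−h²) = √(12²−10.2²) = 6.321 (area = (8/2)·6.321²·sin(360°/8) = 113.02 mm²); the sphere at (12, 3.5): section is a regular 8-gon, circumradius = √(r²−h²) = √(7.5²−3.3²) = 6.735 (area = (8/2)·6.735²·sin(360°/8) = 128.30 mm²); the cylinder at (11.5, -1) does not reach this height (z outside [13.5, 26]); Subtracting the remaining from the first: starting from the r=12 sphere (113.02 mm²), the r=7.5 sphere at (12, 3.5) misses the remaining region (no effect) — area = 113.02 mm². At z = 6.6: the sphere: section is a regular 8-gon, circumradius = √(r²−h²) = √(12²−5.4²) = 10.716 (area = (8/2)·10.716²·sin(360°/8) = 324.82 mm²); the sphere at (12, 3.5) is not intersected at this z (|z−center|=8.100 > r=7.5); the cylinder at (11.5, -1) does not reach this height (z outside [13.5, 26]); After the difference (first − rest): none of the subtracted shapes is present at this height, so the r=12 sphere is unchanged — area = 324.82 mm². Checking containment: at z = 6.6 the cross-section extends beyond the z = 1.8 cross-section by about 211.79 mm².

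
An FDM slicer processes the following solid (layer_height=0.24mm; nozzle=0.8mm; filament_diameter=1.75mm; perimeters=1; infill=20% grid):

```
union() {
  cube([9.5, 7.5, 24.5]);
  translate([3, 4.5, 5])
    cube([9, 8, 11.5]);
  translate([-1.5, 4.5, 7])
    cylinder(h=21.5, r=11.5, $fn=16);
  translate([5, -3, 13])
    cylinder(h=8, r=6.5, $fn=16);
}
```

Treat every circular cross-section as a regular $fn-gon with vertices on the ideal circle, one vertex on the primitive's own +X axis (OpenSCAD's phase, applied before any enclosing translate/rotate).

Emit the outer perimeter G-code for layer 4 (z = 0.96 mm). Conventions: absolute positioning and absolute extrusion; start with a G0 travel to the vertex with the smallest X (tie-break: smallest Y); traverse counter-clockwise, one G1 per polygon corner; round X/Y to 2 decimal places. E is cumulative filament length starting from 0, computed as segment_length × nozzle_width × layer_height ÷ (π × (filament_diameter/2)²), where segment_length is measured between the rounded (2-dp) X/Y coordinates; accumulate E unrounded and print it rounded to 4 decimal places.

G0 X0.00 Y0.00 Z0.96
G1 X9.50 Y0.00 E0.7583
G1 X9.50 Y7.50 E1.3570
G1 X0.00 Y7.50 E2.1153
G1 X0.00 Y0.00 E2.7140

At z = 0.96 mm: the cube is present — its section is the full 9.5×7.5 rectangle; the cube at (3, 4.5) is not intersected at this z (z outside [5, 16.5]); the cylinder at (-1.5, 4.5) is not intersected at this z (z outside [7, 28.5]); the cylinder at (5, -3) is not intersected at this z (z outside [13, 21]); Combining (union): only the 9.5×7.5 cube is present, so the union is just that shape — 1 connected region. The outline is a single polygon with 4 vertices. Extrusion per mm of travel: 0.8 × 0.24 / (π × 0.875²) = 0.079824. Accumulating E over each segment gives final E = 2.7140.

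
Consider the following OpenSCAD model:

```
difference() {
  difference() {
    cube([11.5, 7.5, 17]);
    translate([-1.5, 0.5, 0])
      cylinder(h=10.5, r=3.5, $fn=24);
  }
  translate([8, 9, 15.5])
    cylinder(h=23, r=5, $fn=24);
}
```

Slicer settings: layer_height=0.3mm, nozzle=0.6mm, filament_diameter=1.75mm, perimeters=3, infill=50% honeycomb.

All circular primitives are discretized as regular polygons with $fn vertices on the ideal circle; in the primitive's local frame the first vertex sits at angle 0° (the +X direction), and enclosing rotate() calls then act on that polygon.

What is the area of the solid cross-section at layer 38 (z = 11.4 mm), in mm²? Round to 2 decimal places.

At z = 11.4 mm: the 11.5×7.5 cube contributes its full rectangle (area 86.25 mm²); the cylinder at (-1.5, 0.5) does not reach this height (z outside [0, 10.5]); Subtracting the remaining from the first: none of the subtracted shapes is present at this height, so the 11.5×7.5 cube is unchanged — area = 86.25 mm²; the cylinder at (8, 9) does not reach this height (z outside [15.5, 38.5]); Subtracting the remaining from the first: none of the subtracted shapes is present at this height, so that combined region is unchanged — area = 86.25 mm². Overall, the cross-section is a single solid region. Net area = 86.25 mm².

86.25 mm²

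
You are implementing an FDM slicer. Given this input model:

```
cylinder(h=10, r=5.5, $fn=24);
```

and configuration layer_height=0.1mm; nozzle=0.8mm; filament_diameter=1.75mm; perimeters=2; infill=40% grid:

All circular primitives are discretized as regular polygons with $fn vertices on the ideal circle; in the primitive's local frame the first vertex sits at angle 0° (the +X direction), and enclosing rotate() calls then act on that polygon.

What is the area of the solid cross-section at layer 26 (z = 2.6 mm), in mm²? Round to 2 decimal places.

At z = 2.6 mm: the r=5.5 cylinder gives a regular 24-gon of circumradius 5.5 (constant along its height) (area = (24/2)·5.500²·sin(360°/24) = 93.95 mm²). Overall, the cross-section is a single solid region. Net area = 93.95 mm².

93.95 mm²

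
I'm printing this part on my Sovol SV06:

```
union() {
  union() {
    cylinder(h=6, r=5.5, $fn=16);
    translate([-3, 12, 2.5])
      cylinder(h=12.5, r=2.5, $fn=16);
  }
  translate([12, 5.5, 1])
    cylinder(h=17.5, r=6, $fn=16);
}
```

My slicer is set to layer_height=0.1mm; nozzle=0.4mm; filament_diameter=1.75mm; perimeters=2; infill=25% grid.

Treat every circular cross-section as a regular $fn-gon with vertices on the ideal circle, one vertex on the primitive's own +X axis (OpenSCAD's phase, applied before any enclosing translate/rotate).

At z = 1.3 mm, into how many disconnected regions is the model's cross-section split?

2

At z = 1.3 mm: the r=5.5 cylinder gives a regular 16-gon of circumradius 5.5 (constant along its height); the cylinder at (-3, 12) is absent (z outside [2.5, 15]); Taking the union: only the r=5.5 cylinder is present, so the union is just that shape — 1 connected region; the r=6 cylinder at (12, 5.5) contributes a regular 16-gon of circumradius 6; Taking the union: the 2 present regions are separate (no shared area or edge), so areas and boundary lengths simply add and each stays a separate island — 2 connected regions. The result has 2 disconnected regions.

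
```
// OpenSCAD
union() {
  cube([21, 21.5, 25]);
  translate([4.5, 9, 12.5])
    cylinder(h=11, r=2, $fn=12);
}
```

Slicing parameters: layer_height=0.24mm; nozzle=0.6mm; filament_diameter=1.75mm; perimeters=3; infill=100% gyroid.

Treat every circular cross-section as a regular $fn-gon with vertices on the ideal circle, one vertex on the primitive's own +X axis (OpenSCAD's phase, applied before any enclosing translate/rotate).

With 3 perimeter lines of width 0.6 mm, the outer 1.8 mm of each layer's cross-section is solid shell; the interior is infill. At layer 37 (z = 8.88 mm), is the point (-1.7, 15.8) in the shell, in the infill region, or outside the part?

At z = 8.88 mm: the 21×21.5 cube contributes its full rectangle; the cylinder at (4.5, 9) is absent (z outside [12.5, 23.5]); Combining (union): only the 21×21.5 cube is present, so the union is just that shape — 1 connected region. Overall, the cross-section is a single solid region. The nearest boundary edge runs (0.00, 21.50)→(0.00, 0.00); distance from the point to it = 1.70 mm. The point is not inside any of the regions above, so it lies outside the cross-section (1.70 mm from the nearest boundary).

outside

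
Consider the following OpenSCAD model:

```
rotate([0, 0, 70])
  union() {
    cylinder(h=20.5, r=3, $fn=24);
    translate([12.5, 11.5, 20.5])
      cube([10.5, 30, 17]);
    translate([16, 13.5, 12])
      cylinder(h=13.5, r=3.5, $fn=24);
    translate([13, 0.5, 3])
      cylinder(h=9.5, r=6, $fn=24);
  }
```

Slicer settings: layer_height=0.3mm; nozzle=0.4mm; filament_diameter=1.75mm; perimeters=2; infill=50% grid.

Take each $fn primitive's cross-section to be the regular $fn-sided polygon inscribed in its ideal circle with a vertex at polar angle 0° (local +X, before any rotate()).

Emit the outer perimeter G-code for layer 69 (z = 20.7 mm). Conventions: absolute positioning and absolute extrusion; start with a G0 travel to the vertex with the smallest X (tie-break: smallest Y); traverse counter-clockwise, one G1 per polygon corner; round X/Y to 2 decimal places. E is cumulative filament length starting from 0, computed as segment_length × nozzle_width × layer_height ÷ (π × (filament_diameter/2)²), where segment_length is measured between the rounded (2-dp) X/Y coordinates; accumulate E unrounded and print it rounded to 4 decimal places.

At z = 20.7 mm: the cylinder is not intersected at this z (z outside [0, 20.5]); the cube at (12.5, 11.5) (footprint 10.5×30) is included at this height; the r=3.5 cylinder at (16, 13.5) contributes a regular 24-gon of circumradius 3.5; the cylinder at (13, 0.5) is not intersected at this z (z outside [3, 12.5]); Merging all regions: the regions partially overlap (shared area 32.14 mm²), so overlapping operands fuse into one piece — 1 connected region; (rotated 70° about Z; rotation is an isometry so areas/perimeters/island counts are preserved). The outline is a single polygon with 13 vertices. Extrusion per mm of travel: 0.4 × 0.3 / (π × 0.875²) = 0.049890. Accumulating E over each segment gives final E = 4.0912.

G0 X-34.72 Y25.94 Z20.70
G1 X-6.53 Y15.68 E1.4967
G1 X-6.31 Y16.30 E1.5295
G1 X-5.73 Y16.48 E1.5598
G1 X-4.96 Y16.97 E1.6053
G1 X-4.35 Y17.64 E1.6505
G1 X-3.92 Y18.46 E1.6967
G1 X-3.73 Y19.35 E1.7421
G1 X-3.77 Y20.26 E1.7876
G1 X-4.04 Y21.13 E1.8330
G1 X-4.36 Y21.64 E1.8630
G1 X-2.94 Y25.55 E2.0706
G1 X-31.13 Y35.81 E3.5672
G1 X-34.72 Y25.94 E4.0912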